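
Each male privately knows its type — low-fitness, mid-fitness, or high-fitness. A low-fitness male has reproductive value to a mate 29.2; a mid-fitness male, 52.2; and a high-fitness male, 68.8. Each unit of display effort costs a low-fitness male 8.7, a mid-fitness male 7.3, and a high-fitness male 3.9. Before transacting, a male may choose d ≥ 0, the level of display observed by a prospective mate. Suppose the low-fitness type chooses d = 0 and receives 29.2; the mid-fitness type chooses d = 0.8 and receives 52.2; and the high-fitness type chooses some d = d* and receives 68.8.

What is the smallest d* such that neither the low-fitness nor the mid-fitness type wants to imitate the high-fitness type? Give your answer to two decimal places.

4.55

Mid-fitness type (on-path payoff 52.2 − 7.3×0.8 = 46.36) won't mimic when 46.36 ≥ 68.8 − 7.3·d*, i.e. d* ≥ 3.07.
Low-fitness type (on-path payoff 29.2) won't mimic when 29.2 ≥ 68.8 − 8.7·d*, i.e. d* ≥ 4.55.
Both must hold, so d* = max(4.55, 3.07) = 4.55. The low-fitness type's constraint binds.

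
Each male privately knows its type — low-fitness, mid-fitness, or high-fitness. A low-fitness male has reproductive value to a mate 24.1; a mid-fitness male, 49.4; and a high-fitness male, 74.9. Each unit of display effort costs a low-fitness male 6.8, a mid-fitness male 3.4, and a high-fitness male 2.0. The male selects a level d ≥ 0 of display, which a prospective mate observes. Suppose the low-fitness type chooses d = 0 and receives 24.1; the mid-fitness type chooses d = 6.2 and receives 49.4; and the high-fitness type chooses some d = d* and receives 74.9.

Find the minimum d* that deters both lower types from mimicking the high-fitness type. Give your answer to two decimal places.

Low-fitness type (on-path payoff 24.1) won't mimic when 24.1 ≥ 74.9 − 6.8·d*, i.e. d* ≥ 7.47.
Mid-fitness type (on-path payoff 49.4 − 3.4×6.2 = 28.32) won't mimic when 28.32 ≥ 74.9 − 3.4·d*, i.e. d* ≥ 13.70.
Both must hold, so d* = max(7.47, 13.70) = 13.70. The mid-fitness type's constraint binds.

13.70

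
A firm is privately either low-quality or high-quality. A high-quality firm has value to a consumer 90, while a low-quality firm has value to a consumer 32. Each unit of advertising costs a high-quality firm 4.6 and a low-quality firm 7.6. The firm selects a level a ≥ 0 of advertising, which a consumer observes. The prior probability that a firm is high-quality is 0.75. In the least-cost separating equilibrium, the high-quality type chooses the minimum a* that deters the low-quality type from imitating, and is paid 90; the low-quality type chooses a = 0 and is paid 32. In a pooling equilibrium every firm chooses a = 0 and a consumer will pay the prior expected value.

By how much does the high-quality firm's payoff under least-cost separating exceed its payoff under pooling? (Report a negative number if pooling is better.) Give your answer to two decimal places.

-20.61

Least-cost separating signal: a* solves 32 = 90 − 7.6·a*, so a* = (90 − 32)/7.6 ≈ 7.6316.
High-quality type's separating payoff: 90 − 4.6 × a* = 90 − 4.6 × (90 − 32)/7.6 = 90 − 266.8/7.6 ≈ 54.8947.
Pooling payoff: 0.75 × 90 + 0.25 × 32 = 75.5.
Difference: 54.8947 − 75.5 = -20.6053, i.e. -20.61 to two decimal places.
The high-quality type would prefer the pooling outcome.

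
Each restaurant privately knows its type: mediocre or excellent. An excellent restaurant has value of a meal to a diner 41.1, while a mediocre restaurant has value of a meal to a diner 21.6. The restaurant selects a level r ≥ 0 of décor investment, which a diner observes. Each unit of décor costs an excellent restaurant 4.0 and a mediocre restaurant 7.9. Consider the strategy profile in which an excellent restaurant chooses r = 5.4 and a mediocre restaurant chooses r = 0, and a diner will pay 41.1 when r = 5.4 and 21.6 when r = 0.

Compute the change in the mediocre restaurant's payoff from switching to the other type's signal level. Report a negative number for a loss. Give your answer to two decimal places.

-23.16

Playing r = 0 the mediocre restaurant receives 21.6.
Deviating to r = 5.4 brings payment 41.1 at cost 7.9 × 5.4 = 42.66, netting -1.56.
Gain from deviating: -1.56 − 21.6 = -23.16.
The gain is negative, so the mediocre type's incentive-compatibility constraint is satisfied.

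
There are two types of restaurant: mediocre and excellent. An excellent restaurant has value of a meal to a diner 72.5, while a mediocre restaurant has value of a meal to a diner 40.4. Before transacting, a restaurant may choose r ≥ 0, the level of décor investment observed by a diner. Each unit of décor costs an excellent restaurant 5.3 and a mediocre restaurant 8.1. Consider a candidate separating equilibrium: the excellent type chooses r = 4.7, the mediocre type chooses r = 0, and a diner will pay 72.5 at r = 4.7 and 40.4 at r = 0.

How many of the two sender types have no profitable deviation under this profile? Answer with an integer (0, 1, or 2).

2

Excellent type: signal → 72.5 − 5.3 × 4.7 = 47.59; deviate to 0 → 40.4. IC holds (47.59 ≥ 40.4).
Mediocre type: stay at 0 → 40.4; mimic → 72.5 − 8.1 × 4.7 = 34.43. IC holds (40.4 ≥ 34.43).
2 of 2 constraints hold, so this is a separating equilibrium.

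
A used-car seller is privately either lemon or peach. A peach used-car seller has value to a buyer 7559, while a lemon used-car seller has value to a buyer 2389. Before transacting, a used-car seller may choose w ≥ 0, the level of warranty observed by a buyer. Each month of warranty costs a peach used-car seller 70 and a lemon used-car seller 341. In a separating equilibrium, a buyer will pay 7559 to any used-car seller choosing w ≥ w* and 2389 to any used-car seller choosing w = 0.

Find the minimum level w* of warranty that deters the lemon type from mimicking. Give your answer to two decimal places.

15.16

A lemon used-car seller choosing w = 0 receives 2389.
Imitating at w* instead would pay 7559 at cost 341·w*, netting 7559 − 341·w*.
Indifference: 2389 = 7559 − 341·w*, so w* = (7559 − 2389) / 341 ≈ 15.16.
At w* the lemon type's incentive constraint just binds; the peach type strictly prefers w* since its per-unit cost is lower.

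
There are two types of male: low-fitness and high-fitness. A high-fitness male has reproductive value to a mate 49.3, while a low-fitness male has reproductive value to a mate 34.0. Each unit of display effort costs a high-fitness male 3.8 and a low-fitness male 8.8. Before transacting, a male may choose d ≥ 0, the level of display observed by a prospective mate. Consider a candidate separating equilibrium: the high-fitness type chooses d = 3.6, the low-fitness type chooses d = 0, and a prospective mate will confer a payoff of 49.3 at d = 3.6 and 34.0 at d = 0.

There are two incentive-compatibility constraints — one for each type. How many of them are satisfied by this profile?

2

Low-fitness type: stay at 0 → 34.0; mimic → 49.3 − 8.8 × 3.6 = 17.62. IC holds (34.0 ≥ 17.62).
High-fitness type: signal → 49.3 − 3.8 × 3.6 = 35.62; deviate to 0 → 34.0. IC holds (35.62 ≥ 34.0).
2 of 2 constraints hold, so this is a separating equilibrium.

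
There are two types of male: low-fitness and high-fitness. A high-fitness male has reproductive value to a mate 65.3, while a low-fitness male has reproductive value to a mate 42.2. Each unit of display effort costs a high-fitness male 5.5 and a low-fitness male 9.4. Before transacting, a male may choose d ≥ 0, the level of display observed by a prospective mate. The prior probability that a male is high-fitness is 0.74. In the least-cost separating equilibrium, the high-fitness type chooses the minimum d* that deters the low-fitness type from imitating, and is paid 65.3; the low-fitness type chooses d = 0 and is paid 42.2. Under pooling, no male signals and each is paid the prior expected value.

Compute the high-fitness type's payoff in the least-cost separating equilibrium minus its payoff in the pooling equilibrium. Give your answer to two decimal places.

Least-cost separating signal: d* solves 42.2 = 65.3 − 9.4·d*, so d* = (65.3 − 42.2)/9.4 ≈ 2.4574.
High-fitness type's separating payoff: 65.3 − 5.5 × d* = 65.3 − 5.5 × (65.3 − 42.2)/9.4 = 65.3 − 127.05/9.4 ≈ 51.7840.
Pooling payoff: 0.74 × 65.3 + 0.26 × 42.2 = 59.294.
Difference: 51.7840 − 59.294 = -7.51.
The high-fitness type would prefer the pooling outcome.

-7.51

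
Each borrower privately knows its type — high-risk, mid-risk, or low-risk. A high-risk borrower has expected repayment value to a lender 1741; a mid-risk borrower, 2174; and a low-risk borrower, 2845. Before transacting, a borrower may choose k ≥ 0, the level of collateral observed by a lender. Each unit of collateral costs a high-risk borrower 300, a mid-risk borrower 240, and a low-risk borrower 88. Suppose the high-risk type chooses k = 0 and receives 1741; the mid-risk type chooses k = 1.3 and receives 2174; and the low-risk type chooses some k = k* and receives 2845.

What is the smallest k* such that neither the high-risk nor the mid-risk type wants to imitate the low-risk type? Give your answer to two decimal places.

High-risk type (on-path payoff 1741) won't mimic when 1741 ≥ 2845 − 300·k*, i.e. k* ≥ 3.68.
Mid-risk type (on-path payoff 2174 − 240×1.3 = 1862) won't mimic when 1862 ≥ 2845 − 240·k*, i.e. k* ≥ 4.10.
Both must hold, so k* = max(3.68, 4.10) = 4.10. The mid-risk type's constraint binds.

4.10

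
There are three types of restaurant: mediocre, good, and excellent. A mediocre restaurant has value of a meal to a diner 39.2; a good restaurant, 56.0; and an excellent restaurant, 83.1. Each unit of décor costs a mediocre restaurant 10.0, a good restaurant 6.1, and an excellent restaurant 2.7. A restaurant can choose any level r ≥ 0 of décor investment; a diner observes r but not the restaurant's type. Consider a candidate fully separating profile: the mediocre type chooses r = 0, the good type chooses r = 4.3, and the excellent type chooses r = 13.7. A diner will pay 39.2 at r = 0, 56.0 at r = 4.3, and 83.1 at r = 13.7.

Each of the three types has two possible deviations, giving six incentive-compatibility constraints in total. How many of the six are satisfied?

5

Excellent (own payoff 83.1 − 2.7×13.7 = 46.11): to r=0 gives 39.2 → no gain ✓; to r=4.3 gives 56.0 − 2.7×4.3 = 44.39 → no gain ✓.
Mediocre (own payoff 39.2): to r=4.3 gives 56.0 − 10.0×4.3 = 13 → no gain ✓; to r=13.7 gives 83.1 − 10.0×13.7 = -53.9 → no gain ✓.
Good (own payoff 56.0 − 6.1×4.3 = 29.77): to r=0 gives 39.2 → profitable ✗; to r=13.7 gives 83.1 − 6.1×13.7 = -0.47 → no gain ✓.
5 of the 6 constraints hold; not an equilibrium.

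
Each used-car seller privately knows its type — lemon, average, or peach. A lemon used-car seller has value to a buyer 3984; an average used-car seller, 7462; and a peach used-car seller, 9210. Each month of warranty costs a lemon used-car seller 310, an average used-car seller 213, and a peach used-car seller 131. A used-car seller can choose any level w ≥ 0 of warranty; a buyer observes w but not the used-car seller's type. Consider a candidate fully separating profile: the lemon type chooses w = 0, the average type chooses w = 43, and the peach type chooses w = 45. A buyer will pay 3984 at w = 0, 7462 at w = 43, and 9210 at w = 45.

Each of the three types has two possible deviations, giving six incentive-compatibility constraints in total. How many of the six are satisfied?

3

Lemon (own payoff 3984): to w=43 gives 7462 − 310×43 = -5868 → no gain ✓; to w=45 gives 9210 − 310×45 = -4740 → no gain ✓.
Average (own payoff 7462 − 213×43 = -1697): to w=0 gives 3984 → profitable ✗; to w=45 gives 9210 − 213×45 = -375 → profitable ✗.
Peach (own payoff 9210 − 131×45 = 3315): to w=0 gives 3984 → profitable ✗; to w=43 gives 7462 − 131×43 = 1829 → no gain ✓.
3 of the 6 constraints hold; not an equilibrium.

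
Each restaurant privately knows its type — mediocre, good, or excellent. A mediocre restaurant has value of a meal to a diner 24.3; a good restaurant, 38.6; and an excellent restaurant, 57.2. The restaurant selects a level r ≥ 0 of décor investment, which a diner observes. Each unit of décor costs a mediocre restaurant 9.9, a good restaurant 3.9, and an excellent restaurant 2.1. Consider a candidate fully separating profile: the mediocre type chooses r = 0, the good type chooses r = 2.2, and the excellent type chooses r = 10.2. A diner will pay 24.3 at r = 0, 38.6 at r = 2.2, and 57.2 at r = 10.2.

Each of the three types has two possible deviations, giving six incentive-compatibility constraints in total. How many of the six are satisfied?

Good (own payoff 38.6 − 3.9×2.2 = 30.02): to r=0 gives 24.3 → no gain ✓; to r=10.2 gives 57.2 − 3.9×10.2 = 17.42 → no gain ✓.
Mediocre (own payoff 24.3): to r=2.2 gives 38.6 − 9.9×2.2 = 16.82 → no gain ✓; to r=10.2 gives 57.2 − 9.9×10.2 = -43.78 → no gain ✓.
Excellent (own payoff 57.2 − 2.1×10.2 = 35.78): to r=0 gives 24.3 → no gain ✓; to r=2.2 gives 38.6 − 2.1×2.2 = 33.98 → no gain ✓.
6 of the 6 constraints hold; this profile is a separating equilibrium.

6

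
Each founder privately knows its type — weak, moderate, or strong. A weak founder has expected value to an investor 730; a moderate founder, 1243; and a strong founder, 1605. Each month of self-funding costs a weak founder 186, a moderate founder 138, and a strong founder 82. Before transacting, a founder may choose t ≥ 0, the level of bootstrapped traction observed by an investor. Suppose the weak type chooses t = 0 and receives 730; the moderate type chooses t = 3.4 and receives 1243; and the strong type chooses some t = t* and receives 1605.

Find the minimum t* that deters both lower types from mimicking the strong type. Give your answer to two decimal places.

Weak type (on-path payoff 730) won't mimic when 730 ≥ 1605 − 186·t*, i.e. t* ≥ 4.70.
Moderate type (on-path payoff 1243 − 138×3.4 = 773.8) won't mimic when 773.8 ≥ 1605 − 138·t*, i.e. t* ≥ 6.02.
Both must hold, so t* = max(4.70, 6.02) = 6.02. The moderate type's constraint binds.

6.02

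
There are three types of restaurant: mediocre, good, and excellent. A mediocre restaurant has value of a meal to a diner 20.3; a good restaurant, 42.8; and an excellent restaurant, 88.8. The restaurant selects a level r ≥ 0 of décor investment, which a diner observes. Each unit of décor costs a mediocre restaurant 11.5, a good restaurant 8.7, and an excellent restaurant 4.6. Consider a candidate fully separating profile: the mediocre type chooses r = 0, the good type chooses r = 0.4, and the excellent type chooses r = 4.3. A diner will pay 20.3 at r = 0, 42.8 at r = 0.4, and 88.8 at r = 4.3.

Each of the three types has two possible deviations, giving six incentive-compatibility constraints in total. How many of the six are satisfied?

Good (own payoff 42.8 − 8.7×0.4 = 39.32): to r=0 gives 20.3 → no gain ✓; to r=4.3 gives 88.8 − 8.7×4.3 = 51.39 → profitable ✗.
Mediocre (own payoff 20.3): to r=0.4 gives 42.8 − 11.5×0.4 = 38.2 → profitable ✗; to r=4.3 gives 88.8 − 11.5×4.3 = 39.35 → profitable ✗.
Excellent (own payoff 88.8 − 4.6×4.3 = 69.02): to r=0 gives 20.3 → no gain ✓; to r=0.4 gives 42.8 − 4.6×0.4 = 40.96 → no gain ✓.
3 of the 6 constraints hold; not an equilibrium.

3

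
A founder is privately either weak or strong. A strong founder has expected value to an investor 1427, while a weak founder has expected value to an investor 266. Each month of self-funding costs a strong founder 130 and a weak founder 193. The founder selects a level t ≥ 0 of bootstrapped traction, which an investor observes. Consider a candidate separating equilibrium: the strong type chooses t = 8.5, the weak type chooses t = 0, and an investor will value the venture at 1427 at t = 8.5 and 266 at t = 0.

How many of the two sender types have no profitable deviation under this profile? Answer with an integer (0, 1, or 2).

2

Weak type: stay at 0 → 266; mimic → 1427 − 193 × 8.5 = -213.5. IC holds (266 ≥ -213.5).
Strong type: signal → 1427 − 130 × 8.5 = 322; deviate to 0 → 266. IC holds (322 ≥ 266).
2 of 2 constraints hold, so this is a separating equilibrium.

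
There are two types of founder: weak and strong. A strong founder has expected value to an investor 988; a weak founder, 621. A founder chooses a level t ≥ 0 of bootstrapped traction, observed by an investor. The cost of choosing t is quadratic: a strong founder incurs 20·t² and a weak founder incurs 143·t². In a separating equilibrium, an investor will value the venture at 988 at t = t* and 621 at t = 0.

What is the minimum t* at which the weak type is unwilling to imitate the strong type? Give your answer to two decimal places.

1.60

The weak type at t = 0 receives 621; imitating at t* yields 988 − 143·t*².
Indifference: 621 = 988 − 143·t*², so t*² = (988 − 621) / 143 ≈ 2.5664.
t* = √2.5664 ≈ 1.60.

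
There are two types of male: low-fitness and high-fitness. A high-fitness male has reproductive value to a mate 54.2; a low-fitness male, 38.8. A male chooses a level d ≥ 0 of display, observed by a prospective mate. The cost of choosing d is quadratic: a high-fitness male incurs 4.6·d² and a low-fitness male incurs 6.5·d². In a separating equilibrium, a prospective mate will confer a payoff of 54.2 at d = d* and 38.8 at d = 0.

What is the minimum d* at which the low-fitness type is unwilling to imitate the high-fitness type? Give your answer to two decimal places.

1.54

The low-fitness type at d = 0 receives 38.8; imitating at d* yields 54.2 − 6.5·d*².
Indifference: 38.8 = 54.2 − 6.5·d*², so d*² = (54.2 − 38.8) / 6.5 ≈ 2.3692.
d* = √2.3692 ≈ 1.54.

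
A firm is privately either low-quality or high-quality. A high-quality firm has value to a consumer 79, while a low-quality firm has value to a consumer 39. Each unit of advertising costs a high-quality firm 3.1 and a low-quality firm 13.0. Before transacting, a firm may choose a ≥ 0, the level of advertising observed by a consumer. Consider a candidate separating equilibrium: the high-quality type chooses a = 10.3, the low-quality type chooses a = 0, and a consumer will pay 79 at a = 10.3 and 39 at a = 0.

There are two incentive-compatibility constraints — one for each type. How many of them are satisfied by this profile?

2

High-quality type: signal → 79 − 3.1 × 10.3 = 47.07; deviate to 0 → 39. IC holds (47.07 ≥ 39).
Low-quality type: stay at 0 → 39; mimic → 79 − 13.0 × 10.3 = -54.9. IC holds (39 ≥ -54.9).
2 of 2 constraints hold, so this is a separating equilibrium.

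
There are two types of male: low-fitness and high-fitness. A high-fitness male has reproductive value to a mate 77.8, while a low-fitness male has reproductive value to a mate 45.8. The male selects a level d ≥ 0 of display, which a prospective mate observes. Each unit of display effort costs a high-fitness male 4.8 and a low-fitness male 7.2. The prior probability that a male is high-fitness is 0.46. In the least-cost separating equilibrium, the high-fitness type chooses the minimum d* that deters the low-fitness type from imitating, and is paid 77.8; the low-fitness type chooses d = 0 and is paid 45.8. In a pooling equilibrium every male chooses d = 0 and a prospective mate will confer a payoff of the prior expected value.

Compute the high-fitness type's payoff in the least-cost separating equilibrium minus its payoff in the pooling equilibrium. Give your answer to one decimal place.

-4.1

Least-cost separating signal: d* solves 45.8 = 77.8 − 7.2·d*, so d* = (77.8 − 45.8)/7.2 ≈ 4.4444.
High-fitness type's separating payoff: 77.8 − 4.8 × d* = 77.8 − 4.8 × (77.8 − 45.8)/7.2 = 77.8 − 153.6/7.2 ≈ 56.467.
Pooling payoff: 0.46 × 77.8 + 0.54 × 45.8 = 60.52.
Difference: 56.467 − 60.52 = -4.053, i.e. -4.1 to one decimal place.
The high-fitness type would prefer the pooling outcome.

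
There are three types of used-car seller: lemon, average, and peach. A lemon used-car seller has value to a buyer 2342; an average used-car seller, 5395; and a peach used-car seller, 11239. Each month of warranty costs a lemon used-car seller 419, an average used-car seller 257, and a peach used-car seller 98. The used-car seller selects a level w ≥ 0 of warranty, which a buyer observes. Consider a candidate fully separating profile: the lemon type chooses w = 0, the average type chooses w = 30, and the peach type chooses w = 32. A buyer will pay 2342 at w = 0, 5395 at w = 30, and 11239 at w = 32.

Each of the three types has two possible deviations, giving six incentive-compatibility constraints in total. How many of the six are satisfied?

4

Average (own payoff 5395 − 257×30 = -2315): to w=0 gives 2342 → profitable ✗; to w=32 gives 11239 − 257×32 = 3015 → profitable ✗.
Lemon (own payoff 2342): to w=30 gives 5395 − 419×30 = -7175 → no gain ✓; to w=32 gives 11239 − 419×32 = -2169 → no gain ✓.
Peach (own payoff 11239 − 98×32 = 8103): to w=0 gives 2342 → no gain ✓; to w=30 gives 5395 − 98×30 = 2455 → no gain ✓.
4 of the 6 constraints hold; not an equilibrium.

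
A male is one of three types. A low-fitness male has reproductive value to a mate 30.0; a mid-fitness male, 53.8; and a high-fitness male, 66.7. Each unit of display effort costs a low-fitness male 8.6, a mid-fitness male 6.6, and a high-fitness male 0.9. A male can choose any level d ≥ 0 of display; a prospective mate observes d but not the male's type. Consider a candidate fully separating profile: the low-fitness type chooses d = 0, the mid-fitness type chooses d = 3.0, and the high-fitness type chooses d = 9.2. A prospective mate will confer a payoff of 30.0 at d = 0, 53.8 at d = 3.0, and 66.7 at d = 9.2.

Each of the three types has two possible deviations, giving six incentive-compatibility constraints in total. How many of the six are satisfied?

6

Mid-fitness (own payoff 53.8 − 6.6×3.0 = 34): to d=0 gives 30.0 → no gain ✓; to d=9.2 gives 66.7 − 6.6×9.2 = 5.98 → no gain ✓.
High-fitness (own payoff 66.7 − 0.9×9.2 = 58.42): to d=0 gives 30.0 → no gain ✓; to d=3.0 gives 53.8 − 0.9×3.0 = 51.1 → no gain ✓.
Low-fitness (own payoff 30.0): to d=3.0 gives 53.8 − 8.6×3.0 = 28 → no gain ✓; to d=9.2 gives 66.7 − 8.6×9.2 = -12.42 → no gain ✓.
6 of the 6 constraints hold; this profile is a separating equilibrium.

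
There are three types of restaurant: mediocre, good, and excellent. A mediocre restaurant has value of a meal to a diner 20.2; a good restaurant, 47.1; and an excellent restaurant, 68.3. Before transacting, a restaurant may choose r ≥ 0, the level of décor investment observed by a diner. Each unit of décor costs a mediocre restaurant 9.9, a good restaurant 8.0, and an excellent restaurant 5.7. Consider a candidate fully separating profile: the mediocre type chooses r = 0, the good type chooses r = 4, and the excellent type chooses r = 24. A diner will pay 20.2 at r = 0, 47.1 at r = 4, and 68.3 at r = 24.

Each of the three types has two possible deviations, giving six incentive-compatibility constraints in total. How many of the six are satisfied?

3

Excellent (own payoff 68.3 − 5.7×24 = -68.5): to r=0 gives 20.2 → profitable ✗; to r=4 gives 47.1 − 5.7×4 = 24.3 → profitable ✗.
Good (own payoff 47.1 − 8.0×4 = 15.1): to r=0 gives 20.2 → profitable ✗; to r=24 gives 68.3 − 8.0×24 = -123.7 → no gain ✓.
Mediocre (own payoff 20.2): to r=4 gives 47.1 − 9.9×4 = 7.5 → no gain ✓; to r=24 gives 68.3 − 9.9×24 = -169.3 → no gain ✓.
3 of the 6 constraints hold; not an equilibrium.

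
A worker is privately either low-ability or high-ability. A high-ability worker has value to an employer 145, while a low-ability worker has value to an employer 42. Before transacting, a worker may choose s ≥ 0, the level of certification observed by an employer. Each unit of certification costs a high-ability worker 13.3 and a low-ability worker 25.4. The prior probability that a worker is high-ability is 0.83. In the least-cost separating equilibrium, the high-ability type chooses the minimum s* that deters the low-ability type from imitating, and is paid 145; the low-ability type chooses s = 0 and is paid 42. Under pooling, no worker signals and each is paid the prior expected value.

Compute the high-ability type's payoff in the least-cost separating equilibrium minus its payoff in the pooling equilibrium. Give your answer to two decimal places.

-36.42

Least-cost separating signal: s* solves 42 = 145 − 25.4·s*, so s* = (145 − 42)/25.4 ≈ 4.0551.
High-ability type's separating payoff: 145 − 13.3 × s* = 145 − 13.3 × (145 − 42)/25.4 = 145 − 1369.9/25.4 ≈ 91.0669.
Pooling payoff: 0.83 × 145 + 0.17 × 42 = 127.49.
Difference: 91.0669 − 127.49 = -36.4231, i.e. -36.42 to two decimal places.
The high-ability type would prefer the pooling outcome.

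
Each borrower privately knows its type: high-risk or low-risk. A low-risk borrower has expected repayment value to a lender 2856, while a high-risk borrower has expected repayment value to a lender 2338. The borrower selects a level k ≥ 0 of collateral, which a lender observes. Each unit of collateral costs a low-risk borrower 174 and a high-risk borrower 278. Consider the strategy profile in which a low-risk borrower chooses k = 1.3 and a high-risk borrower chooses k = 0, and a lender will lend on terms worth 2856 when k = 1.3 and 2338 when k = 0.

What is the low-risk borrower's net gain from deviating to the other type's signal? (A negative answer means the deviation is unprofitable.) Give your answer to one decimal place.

-291.8

Playing k = 1.3 the low-risk borrower receives 2856 − 174 × 1.3 = 2629.8.
Deviating to k = 0 yields 2338 instead.
Gain from deviating: 2338 − 2629.8 = -291.8.
The gain is negative, so the low-risk type's incentive-compatibility constraint is satisfied.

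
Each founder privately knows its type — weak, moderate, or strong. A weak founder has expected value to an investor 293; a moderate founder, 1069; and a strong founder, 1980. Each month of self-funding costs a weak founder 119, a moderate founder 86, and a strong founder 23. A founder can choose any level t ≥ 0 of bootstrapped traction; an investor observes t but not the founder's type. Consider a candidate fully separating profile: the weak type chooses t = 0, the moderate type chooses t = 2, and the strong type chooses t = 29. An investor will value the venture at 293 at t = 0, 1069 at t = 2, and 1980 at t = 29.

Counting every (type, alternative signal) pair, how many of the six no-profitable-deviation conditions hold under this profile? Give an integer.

5

Weak (own payoff 293): to t=2 gives 1069 − 119×2 = 831 → profitable ✗; to t=29 gives 1980 − 119×29 = -1471 → no gain ✓.
Moderate (own payoff 1069 − 86×2 = 897): to t=0 gives 293 → no gain ✓; to t=29 gives 1980 − 86×29 = -514 → no gain ✓.
Strong (own payoff 1980 − 23×29 = 1313): to t=0 gives 293 → no gain ✓; to t=2 gives 1069 − 23×2 = 1023 → no gain ✓.
5 of the 6 constraints hold; not an equilibrium.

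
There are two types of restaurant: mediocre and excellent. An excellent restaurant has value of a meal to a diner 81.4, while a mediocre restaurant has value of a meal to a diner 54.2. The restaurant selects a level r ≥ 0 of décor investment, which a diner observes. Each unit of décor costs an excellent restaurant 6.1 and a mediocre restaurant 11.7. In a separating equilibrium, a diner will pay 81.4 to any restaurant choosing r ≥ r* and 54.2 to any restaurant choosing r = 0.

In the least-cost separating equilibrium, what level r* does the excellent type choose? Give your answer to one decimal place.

2.3

A mediocre restaurant choosing r = 0 receives 54.2.
Imitating at r* instead would pay 81.4 at cost 11.7·r*, netting 81.4 − 11.7·r*.
Indifference: 54.2 = 81.4 − 11.7·r*, so r* = (81.4 − 54.2) / 11.7 ≈ 2.3.
This is the mediocre type's binding incentive-compatibility constraint; any r ≥ 2.3 sustains separation on that side.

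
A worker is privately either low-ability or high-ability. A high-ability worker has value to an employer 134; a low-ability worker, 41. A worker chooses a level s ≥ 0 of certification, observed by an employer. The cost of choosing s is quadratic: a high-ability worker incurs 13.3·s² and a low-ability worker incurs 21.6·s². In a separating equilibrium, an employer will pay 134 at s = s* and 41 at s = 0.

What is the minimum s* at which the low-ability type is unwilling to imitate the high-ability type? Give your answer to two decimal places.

2.07

The low-ability type at s = 0 receives 41; imitating at s* yields 134 − 21.6·s*².
Indifference: 41 = 134 − 21.6·s*², so s*² = (134 − 41) / 21.6 ≈ 4.3056.
s* = √4.3056 ≈ 2.07.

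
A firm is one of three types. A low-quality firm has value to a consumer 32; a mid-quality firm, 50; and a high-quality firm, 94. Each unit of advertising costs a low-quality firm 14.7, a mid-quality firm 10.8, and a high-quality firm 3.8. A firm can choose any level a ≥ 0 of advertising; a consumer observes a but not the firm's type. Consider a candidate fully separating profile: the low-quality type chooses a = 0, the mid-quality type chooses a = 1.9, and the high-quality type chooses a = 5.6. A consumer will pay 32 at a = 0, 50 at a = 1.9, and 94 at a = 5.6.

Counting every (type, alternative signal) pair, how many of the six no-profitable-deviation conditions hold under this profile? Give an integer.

High-quality (own payoff 94 − 3.8×5.6 = 72.72): to a=0 gives 32 → no gain ✓; to a=1.9 gives 50 − 3.8×1.9 = 42.78 → no gain ✓.
Low-quality (own payoff 32): to a=1.9 gives 50 − 14.7×1.9 = 22.07 → no gain ✓; to a=5.6 gives 94 − 14.7×5.6 = 11.68 → no gain ✓.
Mid-quality (own payoff 50 − 10.8×1.9 = 29.48): to a=0 gives 32 → profitable ✗; to a=5.6 gives 94 − 10.8×5.6 = 33.52 → profitable ✗.
4 of the 6 constraints hold; not an equilibrium.

4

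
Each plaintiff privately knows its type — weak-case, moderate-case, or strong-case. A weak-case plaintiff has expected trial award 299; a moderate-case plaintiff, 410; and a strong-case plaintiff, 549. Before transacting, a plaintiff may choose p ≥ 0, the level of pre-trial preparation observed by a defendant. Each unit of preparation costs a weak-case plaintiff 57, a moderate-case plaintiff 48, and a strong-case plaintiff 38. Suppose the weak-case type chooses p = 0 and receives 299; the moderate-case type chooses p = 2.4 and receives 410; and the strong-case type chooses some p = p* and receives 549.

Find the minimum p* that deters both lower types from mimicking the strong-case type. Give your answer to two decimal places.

Weak-case type (on-path payoff 299) won't mimic when 299 ≥ 549 − 57·p*, i.e. p* ≥ 4.39.
Moderate-case type (on-path payoff 410 − 48×2.4 = 294.8) won't mimic when 294.8 ≥ 549 − 48·p*, i.e. p* ≥ 5.30.
Both must hold, so p* = max(4.39, 5.30) = 5.30. The moderate-case type's constraint binds.

5.30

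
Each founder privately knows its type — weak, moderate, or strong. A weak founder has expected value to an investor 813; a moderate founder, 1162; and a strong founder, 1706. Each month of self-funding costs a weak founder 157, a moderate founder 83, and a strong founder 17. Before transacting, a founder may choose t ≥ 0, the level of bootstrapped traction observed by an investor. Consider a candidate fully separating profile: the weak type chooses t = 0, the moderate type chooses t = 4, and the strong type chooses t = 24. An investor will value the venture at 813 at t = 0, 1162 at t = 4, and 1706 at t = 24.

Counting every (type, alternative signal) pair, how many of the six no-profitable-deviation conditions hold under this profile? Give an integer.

Moderate (own payoff 1162 − 83×4 = 830): to t=0 gives 813 → no gain ✓; to t=24 gives 1706 − 83×24 = -286 → no gain ✓.
Strong (own payoff 1706 − 17×24 = 1298): to t=0 gives 813 → no gain ✓; to t=4 gives 1162 − 17×4 = 1094 → no gain ✓.
Weak (own payoff 813): to t=4 gives 1162 − 157×4 = 534 → no gain ✓; to t=24 gives 1706 − 157×24 = -2062 → no gain ✓.
6 of the 6 constraints hold; this profile is a separating equilibrium.

6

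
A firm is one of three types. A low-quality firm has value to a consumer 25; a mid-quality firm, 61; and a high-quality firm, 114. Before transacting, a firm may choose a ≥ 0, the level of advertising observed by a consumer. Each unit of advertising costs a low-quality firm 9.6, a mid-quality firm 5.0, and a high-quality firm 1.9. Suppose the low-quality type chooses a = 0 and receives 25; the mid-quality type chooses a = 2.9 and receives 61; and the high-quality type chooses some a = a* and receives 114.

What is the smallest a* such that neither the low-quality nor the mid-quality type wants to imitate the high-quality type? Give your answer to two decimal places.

13.50

Low-quality type (on-path payoff 25) won't mimic when 25 ≥ 114 − 9.6·a*, i.e. a* ≥ 9.27.
Mid-quality type (on-path payoff 61 − 5.0×2.9 = 46.5) won't mimic when 46.5 ≥ 114 − 5.0·a*, i.e. a* ≥ 13.50.
Both must hold, so a* = max(9.27, 13.50) = 13.50. The mid-quality type's constraint binds.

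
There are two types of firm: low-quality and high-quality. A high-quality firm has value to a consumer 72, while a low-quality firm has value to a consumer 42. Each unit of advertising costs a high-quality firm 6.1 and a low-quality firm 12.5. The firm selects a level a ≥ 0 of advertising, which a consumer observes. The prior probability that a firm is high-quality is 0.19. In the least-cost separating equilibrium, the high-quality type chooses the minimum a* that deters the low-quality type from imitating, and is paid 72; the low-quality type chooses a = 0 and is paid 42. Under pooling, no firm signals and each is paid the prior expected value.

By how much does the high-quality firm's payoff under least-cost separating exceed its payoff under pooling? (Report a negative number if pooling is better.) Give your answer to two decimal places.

9.66

Least-cost separating signal: a* solves 42 = 72 − 12.5·a*, so a* = (72 − 42)/12.5 = 2.4.
High-quality type's separating payoff: 72 − 6.1 × a* = 72 − 6.1 × (72 − 42)/12.5 = 72 − 183/12.5 = 57.36.
Pooling payoff: 0.19 × 72 + 0.81 × 42 = 47.7.
Difference: 57.36 − 47.7 = 9.66.
The high-quality type prefers to separate.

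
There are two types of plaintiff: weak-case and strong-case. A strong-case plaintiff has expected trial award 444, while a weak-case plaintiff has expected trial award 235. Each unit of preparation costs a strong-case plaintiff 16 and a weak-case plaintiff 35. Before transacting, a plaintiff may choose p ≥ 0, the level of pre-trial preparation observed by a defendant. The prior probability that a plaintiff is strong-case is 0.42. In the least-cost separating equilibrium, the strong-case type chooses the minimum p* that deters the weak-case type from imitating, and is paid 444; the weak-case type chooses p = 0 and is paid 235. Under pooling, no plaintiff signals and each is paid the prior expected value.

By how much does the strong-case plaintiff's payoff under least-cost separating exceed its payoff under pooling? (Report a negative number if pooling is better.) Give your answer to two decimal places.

Least-cost separating signal: p* solves 235 = 444 − 35·p*, so p* = (444 − 235)/35 ≈ 5.9714.
Strong-case type's separating payoff: 444 − 16 × p* = 444 − 16 × (444 − 235)/35 = 444 − 3344/35 ≈ 348.4571.
Pooling payoff: 0.42 × 444 + 0.58 × 235 = 322.78.
Difference: 348.4571 − 322.78 = 25.6771, i.e. 25.68 to two decimal places.
The strong-case type prefers to separate.

25.68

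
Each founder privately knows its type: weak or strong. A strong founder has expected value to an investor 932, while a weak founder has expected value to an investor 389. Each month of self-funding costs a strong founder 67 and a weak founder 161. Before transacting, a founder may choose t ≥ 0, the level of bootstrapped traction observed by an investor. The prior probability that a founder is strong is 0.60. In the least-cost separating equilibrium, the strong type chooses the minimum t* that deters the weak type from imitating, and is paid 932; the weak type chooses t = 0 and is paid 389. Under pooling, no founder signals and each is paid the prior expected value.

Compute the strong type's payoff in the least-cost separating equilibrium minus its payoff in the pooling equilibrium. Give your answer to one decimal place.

Least-cost separating signal: t* solves 389 = 932 − 161·t*, so t* = (932 − 389)/161 ≈ 3.3727.
Strong type's separating payoff: 932 − 67 × t* = 932 − 67 × (932 − 389)/161 = 932 − 36381/161 ≈ 706.031.
Pooling payoff: 0.60 × 932 + 0.40 × 389 = 714.8.
Difference: 706.031 − 714.8 = -8.769, i.e. -8.8 to one decimal place.
The strong type would prefer the pooling outcome.

-8.8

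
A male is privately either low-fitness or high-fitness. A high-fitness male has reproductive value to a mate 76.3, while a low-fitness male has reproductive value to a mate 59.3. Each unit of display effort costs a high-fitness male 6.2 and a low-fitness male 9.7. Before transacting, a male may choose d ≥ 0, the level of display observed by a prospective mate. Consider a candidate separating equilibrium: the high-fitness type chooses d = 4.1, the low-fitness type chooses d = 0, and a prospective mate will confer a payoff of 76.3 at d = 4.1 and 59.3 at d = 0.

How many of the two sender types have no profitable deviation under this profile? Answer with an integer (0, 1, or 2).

1

Low-fitness type: stay at 0 → 59.3; mimic → 76.3 − 9.7 × 4.1 = 36.53. IC holds (59.3 ≥ 36.53).
High-fitness type: signal → 76.3 − 6.2 × 4.1 = 50.88; deviate to 0 → 59.3. IC fails (50.88 < 59.3).
1 of 2 constraints hold, so this profile is not an equilibrium.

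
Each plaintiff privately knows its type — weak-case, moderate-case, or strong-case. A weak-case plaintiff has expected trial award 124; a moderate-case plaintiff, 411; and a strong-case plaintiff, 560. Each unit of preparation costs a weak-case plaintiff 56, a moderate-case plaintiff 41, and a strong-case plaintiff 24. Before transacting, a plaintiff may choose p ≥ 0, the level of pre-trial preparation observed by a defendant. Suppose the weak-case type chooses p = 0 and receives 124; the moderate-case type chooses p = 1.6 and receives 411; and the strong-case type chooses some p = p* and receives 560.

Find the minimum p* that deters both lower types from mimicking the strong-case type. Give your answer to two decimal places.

7.79

Moderate-case type (on-path payoff 411 − 41×1.6 = 345.4) won't mimic when 345.4 ≥ 560 − 41·p*, i.e. p* ≥ 5.23.
Weak-case type (on-path payoff 124) won't mimic when 124 ≥ 560 − 56·p*, i.e. p* ≥ 7.79.
Both must hold, so p* = max(7.79, 5.23) = 7.79. The weak-case type's constraint binds.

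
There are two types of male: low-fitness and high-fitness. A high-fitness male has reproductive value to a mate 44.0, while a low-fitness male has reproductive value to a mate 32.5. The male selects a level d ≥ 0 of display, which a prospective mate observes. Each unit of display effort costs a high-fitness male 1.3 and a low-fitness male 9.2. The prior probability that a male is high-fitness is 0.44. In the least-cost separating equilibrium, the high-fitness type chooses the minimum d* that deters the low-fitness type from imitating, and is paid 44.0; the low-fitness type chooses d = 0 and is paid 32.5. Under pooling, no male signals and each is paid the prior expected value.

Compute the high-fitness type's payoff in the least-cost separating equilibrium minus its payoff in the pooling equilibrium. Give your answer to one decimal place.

Least-cost separating signal: d* solves 32.5 = 44.0 − 9.2·d*, so d* = (44.0 − 32.5)/9.2 = 1.25.
High-fitness type's separating payoff: 44.0 − 1.3 × d* = 44.0 − 1.3 × (44.0 − 32.5)/9.2 = 44.0 − 14.95/9.2 = 42.375.
Pooling payoff: 0.44 × 44.0 + 0.56 × 32.5 = 37.56.
Difference: 42.375 − 37.56 = 4.815, i.e. 4.8 to one decimal place.
The high-fitness type prefers to separate.

4.8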